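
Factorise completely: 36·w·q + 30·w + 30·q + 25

Group as (36·w·q + 30·w) + (30·q + 25) = 6·w·(6·q + 5) + 5·(6·q + 5).
Both groups share the factor (6·q + 5).

(6·q + 5)·(6·w + 5)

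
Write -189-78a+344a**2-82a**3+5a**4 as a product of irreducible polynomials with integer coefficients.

(5a+3)(a-1)(a-7)(a-9)

By the rational root theorem, a = 7 is a root, giving the factor (a-7) and quotient 5a**3-47a**2+15a+27.
Then a = -3/5 is a root, giving the factor (5a+3) and quotient a**2-10a+9.
The remaining quadratic factors as (a-1)(a-9).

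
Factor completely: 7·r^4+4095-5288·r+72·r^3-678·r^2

Testing divisors of the constant over divisors of the leading coefficient, r = 5/7 is a root, so (7·r-5) is a factor; dividing leaves r^3+11·r^2-89·r-819.
Continuing, r = -7 is a root, so (r+7) is a factor; dividing leaves r^2+4·r-117.
The remaining quadratic factors as (r-9)(r+13).

(7·r-5)·(r+13)·(r+7)·(r-9)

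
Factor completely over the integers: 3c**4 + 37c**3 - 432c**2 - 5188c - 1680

(3c + 1)(c + 10)(c + 14)(c - 12)

Among the possible rational roots, c = -10 is a root, giving the factor (c + 10) and quotient 3c**3 + 7c**2 - 502c - 168.
Continuing, c = -1/3 is a root, giving the factor (3c + 1) and quotient c**2 + 2c - 168.
The remaining quadratic factors as (c + 14)(c - 12).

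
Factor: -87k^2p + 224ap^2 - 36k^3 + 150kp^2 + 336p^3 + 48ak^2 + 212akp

(3k + 8p)(4a - 3k + 6p)(4k + 7p)

Group: 3k(16ak + 28ap - 12k^2 + 3kp + 42p^2) + 8p(16ak + 28ap - 12k^2 + 3kp + 42p^2); both groups contain (16ak + 28ap - 12k^2 + 3kp + 42p^2), so (3k + 8p) is a factor with cofactor 16ak + 28ap - 12k^2 + 3kp + 42p^2.
The cofactor groups again: 16ak + 28ap - 12k^2 + 3kp + 42p^2 = 4a(4k + 7p) + (-3k + 6p)(4k + 7p); both groups contain (4k + 7p), giving (4a - 3k + 6p)(4k + 7p).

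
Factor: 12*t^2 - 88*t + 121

(2*t - 11)*(6*t - 11)

Need a pair with product 12·121 = 1452 and sum -88: that's -22 and -66.
Split the middle term: 12*t^2 - 22*t - 66*t + 121 = 2*t*(6*t - 11) - 11*(6*t - 11).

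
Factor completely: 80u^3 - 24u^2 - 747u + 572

By the rational root theorem, u = 4/5 is a root, so (5u - 4) is a factor; dividing leaves 16u^2 + 8u - 143.
The remaining quadratic factors as (4u + 13)(4u - 11).

(4u + 13)(4u - 11)(5u - 4)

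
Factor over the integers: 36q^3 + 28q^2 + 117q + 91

(9q + 7)(4q^2 + 13)

Group as (36q^3 + 117q) + (28q^2 + 91) = 9q(4q^2 + 13) + 7(4q^2 + 13).
Both groups share the factor (4q^2 + 13).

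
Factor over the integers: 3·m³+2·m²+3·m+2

Group as (3·m³+3·m) + (2·m²+2) = 3·m·(m²+1) + 2·(m²+1).
Both groups share the factor (m²+1).

(3·m+2)·(m²+1)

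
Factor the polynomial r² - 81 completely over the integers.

Two integers with product -81 and sum 0 are -9 and 9.

(r + 9)(r - 9)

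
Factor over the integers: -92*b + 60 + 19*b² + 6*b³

Trying the rational-root candidates, b = 2 is a root, giving the factor (b - 2) and quotient 6*b² + 31*b - 30.
The remaining quadratic factors as (b + 6)(6*b - 5).

(6*b - 5)*(b + 6)*(b - 2)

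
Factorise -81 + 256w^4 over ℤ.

(4w + 3)(4w - 3)(16w^2 + 9)

(4w)⁴ − (3)⁴ = ((4w)² − (3)²)((4w)² + (3)²); the first factor splits again, the second (16w^2 + 9) is irreducible.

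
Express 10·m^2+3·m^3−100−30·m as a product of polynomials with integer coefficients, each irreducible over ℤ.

Group as (3·m^3−30·m) + (10·m^2−100) = 3·m·(m^2−10) + 10·(m^2−10).
Both groups share the factor (m^2−10).

(3·m+10)·(m^2−10)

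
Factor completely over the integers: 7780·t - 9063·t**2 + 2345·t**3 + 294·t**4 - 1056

(6·t - 1)·(7·t - 12)·(7·t - 8)·(t + 11)

Trying the rational-root candidates, t = 8/7 is a root, so (7·t - 8) is a factor; dividing leaves 42·t**3 + 383·t**2 - 857·t + 132.
Continuing, t = 12/7 is a root, so (7·t - 12) is a factor; dividing leaves 6·t**2 + 65·t - 11.
The remaining quadratic factors as (6·t - 1)(t + 11).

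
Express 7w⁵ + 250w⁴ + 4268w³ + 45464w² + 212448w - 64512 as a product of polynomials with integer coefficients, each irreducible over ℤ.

(7w - 2)(w + 12)(w + 14)(w² + 10w + 192)

By the rational root theorem, w = -12 is a root, giving the factor (w + 12) and quotient 7w⁴ + 166w³ + 2276w² + 18152w - 5376.
Then w = -14 is a root, so (w + 14) divides it; the quotient is 7w³ + 68w² + 1324w - 384.
Continuing, w = 2/7 is a root, giving the factor (7w - 2) and quotient w² + 10w + 192.
The quadratic w² + 10w + 192 has discriminant -668 < 0 and is irreducible over ℤ.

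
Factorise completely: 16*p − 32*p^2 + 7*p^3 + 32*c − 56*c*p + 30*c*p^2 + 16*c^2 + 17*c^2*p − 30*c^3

Group: 3*c*(−10*c^2 + 9*c*p − 8*c + 7*p^2 − 4*p) + (p − 4)*(−10*c^2 + 9*c*p − 8*c + 7*p^2 − 4*p); both groups contain (−10*c^2 + 9*c*p − 8*c + 7*p^2 − 4*p), so (3*c + p − 4) is a factor with cofactor −10*c^2 + 9*c*p − 8*c + 7*p^2 − 4*p.
The cofactor groups again: −10*c^2 + 9*c*p − 8*c + 7*p^2 − 4*p = −5*c*(2*c + p) + (7*p − 4)*(2*c + p); both groups contain (2*c + p), giving −(5*c − 7*p + 4)*(2*c + p).

−(2*c + p)*(3*c + p − 4)*(5*c − 7*p + 4)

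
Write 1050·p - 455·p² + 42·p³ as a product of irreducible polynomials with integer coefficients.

Pull out the common factor 7·p, then factor the remaining trinomial.

7·p·(2·p - 15)·(3·p - 10)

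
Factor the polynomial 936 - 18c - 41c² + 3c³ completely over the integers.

Testing divisors of the constant over divisors of the leading coefficient, c = 12 is a root, giving the factor (c - 12) and quotient 3c² - 5c - 78.
The remaining quadratic factors as (3c + 13)(c - 6).

(3c + 13)(c - 12)(c - 6)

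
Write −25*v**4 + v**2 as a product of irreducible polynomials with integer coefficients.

Every term has a factor of v**2; factoring it out leaves −25*v**2 + 1.
Recognize a difference of squares with the parts 1 and 5*v.

−v**2*(5*v + 1)*(5*v − 1)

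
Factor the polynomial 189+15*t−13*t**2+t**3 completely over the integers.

(t+3)*(t−7)*(t−9)

Trying the rational-root candidates, t = 7 is a root, so (t−7) divides it; the quotient is t**2−6*t−27.
The remaining quadratic factors as (t+3)(t−9).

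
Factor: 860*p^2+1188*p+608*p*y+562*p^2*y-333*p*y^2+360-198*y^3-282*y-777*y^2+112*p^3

Group: 2*p*(56*p^2-27*p*y+94*p-18*y^2-51*y+30) + (11*y+12)*(56*p^2-27*p*y+94*p-18*y^2-51*y+30); both groups contain (56*p^2-27*p*y+94*p-18*y^2-51*y+30), so (2*p+11*y+12) is a factor with cofactor 56*p^2-27*p*y+94*p-18*y^2-51*y+30.
The cofactor groups again: 56*p^2-27*p*y+94*p-18*y^2-51*y+30 = 8*p*(7*p-6*y+3) + (3*y+10)*(7*p-6*y+3); both groups contain (7*p-6*y+3), giving (8*p+3*y+10)*(7*p-6*y+3).

(2*p+11*y+12)*(7*p-6*y+3)*(8*p+3*y+10)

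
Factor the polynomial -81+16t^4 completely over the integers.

(2t+3)(2t-3)(4t^2+9)

Difference of squares twice: with A = 2t and B = 3, A⁴ − B⁴ = (A² − B²)(A² + B²), and A² − B² factors again.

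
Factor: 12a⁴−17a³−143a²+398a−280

Among the possible rational roots, a = 2 is a root, so (a−2) divides it; the quotient is 12a³+7a²−129a+140.
Then a = 5/3 is a root, so (3a−5) is a factor; dividing leaves 4a²+9a−28.
The remaining quadratic factors as (a+4)(4a−7).

(3a−5)(4a−7)(a+4)(a−2)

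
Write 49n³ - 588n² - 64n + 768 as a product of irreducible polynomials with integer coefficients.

(7n + 8)(7n - 8)(n - 12)

Testing divisors of the constant over divisors of the leading coefficient, n = 8/7 is a root, so (7n - 8) divides it; the quotient is 7n² - 76n - 96.
The remaining quadratic factors as (n - 12)(7n + 8).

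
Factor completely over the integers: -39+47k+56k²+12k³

(2k-1)(6k+13)(k+3)

Trying the rational-root candidates, k = 1/2 is a root, so (2k-1) is a factor; dividing leaves 6k²+31k+39.
The remaining quadratic factors as (k+3)(6k+13).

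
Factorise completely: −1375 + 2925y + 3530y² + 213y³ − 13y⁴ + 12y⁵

Testing divisors of the constant over divisors of the leading coefficient, y = 1/3 is a root, giving the factor (3y − 1) and quotient 4y⁴ − 3y³ + 70y² + 1200y + 1375.
Continuing, y = −5 is a root, so (y + 5) divides it; the quotient is 4y³ − 23y² + 185y + 275.
Continuing, y = −5/4 is a root, giving the factor (4y + 5) and quotient y² − 7y + 55.
The quadratic y² − 7y + 55 has discriminant −171 < 0 and is irreducible over ℤ.

(3y − 1)(4y + 5)(y + 5)(y² − 7y + 55)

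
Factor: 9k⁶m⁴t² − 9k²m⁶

9k²m⁴(k²t + m)(k²t − m)

Every term has a factor of 9k²m⁴; factoring it out leaves k⁴t² − m².
Recognize a difference of squares with the parts k²t and m.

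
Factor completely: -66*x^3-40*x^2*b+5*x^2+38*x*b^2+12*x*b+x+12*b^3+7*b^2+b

-(6*x-4*b-1)*(11*x+3*b+1)*(x+b)

Group: 11*x*(-6*x^2-2*x*b+x+4*b^2+b) + (3*b+1)*(-6*x^2-2*x*b+x+4*b^2+b); both groups contain (-6*x^2-2*x*b+x+4*b^2+b), so (11*x+3*b+1) is a factor with cofactor -6*x^2-2*x*b+x+4*b^2+b.
The cofactor groups again: -6*x^2-2*x*b+x+4*b^2+b = -x*(6*x-4*b-1) - b*(6*x-4*b-1); both groups contain (6*x-4*b-1), giving -(x+b)*(6*x-4*b-1).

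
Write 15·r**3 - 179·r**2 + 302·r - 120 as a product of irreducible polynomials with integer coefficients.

(3·r - 4)·(5·r - 3)·(r - 10)

Among the possible rational roots, r = 4/3 is a root, so (3·r - 4) divides it; the quotient is 5·r**2 - 53·r + 30.
The remaining quadratic factors as (5·r - 3)(r - 10).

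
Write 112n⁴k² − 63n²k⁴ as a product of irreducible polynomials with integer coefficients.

7k²n²(4n − 3k)(4n + 3k)

Every term has a factor of 7n²k². Then 16n² − 9k² = (4n)² − (3k)².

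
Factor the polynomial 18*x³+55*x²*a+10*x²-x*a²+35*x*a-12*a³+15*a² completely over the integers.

(9*x-4*a+5)*(x+3*a)*(2*x+a)

Group: 2*x*(9*x²+23*x*a+5*x-12*a²+15*a) + a*(9*x²+23*x*a+5*x-12*a²+15*a); both groups contain (9*x²+23*x*a+5*x-12*a²+15*a), so (2*x+a) is a factor with cofactor 9*x²+23*x*a+5*x-12*a²+15*a.
The cofactor groups again: 9*x²+23*x*a+5*x-12*a²+15*a = 9*x*(x+3*a) + (-4*a+5)*(x+3*a); both groups contain (x+3*a), giving (9*x-4*a+5)*(x+3*a).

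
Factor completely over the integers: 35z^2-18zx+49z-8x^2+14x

Group: 5z(7z+2x) + (-4x+7)(7z+2x); both groups contain (7z+2x).

(5z-4x+7)(7z+2x)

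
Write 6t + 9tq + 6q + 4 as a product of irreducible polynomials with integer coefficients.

(3q + 2)(3t + 2)

Group as (9tq + 6t) + (6q + 4) = 3t(3q + 2) + 2(3q + 2).
Both groups share the factor (3q + 2).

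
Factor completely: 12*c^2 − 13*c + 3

Need a pair with product 12·3 = 36 and sum −13: that's −4 and −9.
Split the middle term: 12*c^2 − 4*c − 9*c + 3 = 4*c*(3*c − 1) − 3*(3*c − 1).

(3*c − 1)*(4*c − 3)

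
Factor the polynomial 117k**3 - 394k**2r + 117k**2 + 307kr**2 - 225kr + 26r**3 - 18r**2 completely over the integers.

Group: 13k(9k**2 - 31kr + 9k + 26r**2 - 18r) + r(9k**2 - 31kr + 9k + 26r**2 - 18r); both groups contain (9k**2 - 31kr + 9k + 26r**2 - 18r), so (13k + r) is a factor with cofactor 9k**2 - 31kr + 9k + 26r**2 - 18r.
The cofactor groups again: 9k**2 - 31kr + 9k + 26r**2 - 18r = k(9k - 13r + 9) - 2r(9k - 13r + 9); both groups contain (9k - 13r + 9), giving (k - 2r)(9k - 13r + 9).

(13k + r)(9k - 13r + 9)(k - 2r)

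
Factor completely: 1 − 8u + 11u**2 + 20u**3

(4u − 1)(5u − 1)(u + 1)

Testing divisors of the constant over divisors of the leading coefficient, u = 1/5 is a root, so (5u − 1) divides it; the quotient is 4u**2 + 3u − 1.
The remaining quadratic factors as (4u − 1)(u + 1).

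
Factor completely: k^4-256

(k+4)·(k-4)·(k^2+16)

Difference of squares twice: with A = k and B = 4, A⁴ − B⁴ = (A² − B²)(A² + B²), and A² − B² factors again.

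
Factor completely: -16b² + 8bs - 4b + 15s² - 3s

-(4b + 3s)(4b - 5s + 1)

Group: -4b(4b - 5s + 1) - 3s(4b - 5s + 1); both groups contain (4b - 5s + 1).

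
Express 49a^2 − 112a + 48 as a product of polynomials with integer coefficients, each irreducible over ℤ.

(7a − 12)(7a − 4)

Need a pair with product 49·48 = 2352 and sum −112: that's −84 and −28.
Split the middle term: 49a^2 − 84a − 28a + 48 = 7a(7a − 12) − 4(7a − 12).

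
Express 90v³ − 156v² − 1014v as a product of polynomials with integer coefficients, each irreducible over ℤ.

Pull out the common factor 6v, then factor the remaining trinomial.

6v(3v − 13)(5v + 13)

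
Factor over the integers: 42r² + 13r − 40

Need a pair with product 42·(−40) = −1680 and sum 13: that's 48 and −35.
Split the middle term: 42r² + 48r − 35r − 40 = 6r(7r + 8) − 5(7r + 8).

(6r − 5)(7r + 8)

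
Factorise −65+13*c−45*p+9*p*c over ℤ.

(9*p+13)*(c−5)

Group as (9*p*c−45*p) + (13*c−65) = 9*p*(c−5) + 13*(c−5).
Both groups share the factor (c−5).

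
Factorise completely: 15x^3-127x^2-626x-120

Testing divisors of the constant over divisors of the leading coefficient, x = -10/3 is a root, so (3x+10) divides it; the quotient is 5x^2-59x-12.
The remaining quadratic factors as (x-12)(5x+1).

(3x+10)(5x+1)(x-12)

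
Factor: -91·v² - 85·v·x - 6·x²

Group: -13·v·(7·v + 6·x) - x·(7·v + 6·x); both groups contain (7·v + 6·x).

-(13·v + x)·(7·v + 6·x)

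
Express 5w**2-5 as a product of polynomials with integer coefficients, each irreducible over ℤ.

Pull out the common factor 5; w**2-1 is a difference of squares.

5(w+1)(w-1)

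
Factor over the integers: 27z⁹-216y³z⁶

Pull out the common factor 27z⁶, leaving -8y³+z³.
Recognize a difference of cubes with the parts z and 2y.

-27z⁶(2y-z)(4y²+2yz+z²)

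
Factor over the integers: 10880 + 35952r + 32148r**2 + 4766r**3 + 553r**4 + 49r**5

(7r + 4)(7r + 5)(r + 8)(r**2 + 2r + 68)

Among the possible rational roots, r = −5/7 is a root, so (7r + 5) is a factor; dividing leaves 7r**4 + 74r**3 + 628r**2 + 4144r + 2176.
Next, r = −4/7 is a root, so (7r + 4) is a factor; dividing leaves r**3 + 10r**2 + 84r + 544.
Next, r = −8 is a root, so (r + 8) divides it; the quotient is r**2 + 2r + 68.
The quadratic r**2 + 2r + 68 has discriminant −268 < 0 and is irreducible over ℤ.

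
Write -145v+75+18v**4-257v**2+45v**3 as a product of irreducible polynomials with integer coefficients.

Among the possible rational roots, v = 3 is a root, so (v-3) divides it; the quotient is 18v**3+99v**2+40v-25.
Then v = -5/6 is a root, so (6v+5) is a factor; dividing leaves 3v**2+14v-5.
The remaining quadratic factors as (v+5)(3v-1).

(3v-1)(6v+5)(v+5)(v-3)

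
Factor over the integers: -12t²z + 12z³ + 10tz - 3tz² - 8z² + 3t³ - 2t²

Group: t(3t² - 9tz - 2t - 12z² + 8z) - z(3t² - 9tz - 2t - 12z² + 8z); both groups contain (3t² - 9tz - 2t - 12z² + 8z), so (t - z) is a factor with cofactor 3t² - 9tz - 2t - 12z² + 8z.
The cofactor groups again: 3t² - 9tz - 2t - 12z² + 8z = t(3t + 3z - 2) - 4z(3t + 3z - 2); both groups contain (3t + 3z - 2), giving (t - 4z)(3t + 3z - 2).

(3t + 3z - 2)(t - 4z)(t - z)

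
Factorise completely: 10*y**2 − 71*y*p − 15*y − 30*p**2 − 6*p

(2*y − 15*p − 3)*(5*y + 2*p)

Group: 5*y*(2*y − 15*p − 3) + 2*p*(2*y − 15*p − 3); both groups contain (2*y − 15*p − 3).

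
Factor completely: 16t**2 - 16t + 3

(4t - 1)(4t - 3)

Need a pair with product 16·3 = 48 and sum -16: that's -12 and -4.
Split the middle term: 16t**2 - 12t - 4t + 3 = 4t(4t - 3) - (4t - 3).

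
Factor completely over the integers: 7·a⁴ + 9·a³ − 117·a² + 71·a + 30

(7·a + 2)·(a + 5)·(a − 1)·(a − 3)

By the rational root theorem, a = −2/7 is a root, giving the factor (7·a + 2) and quotient a³ + a² − 17·a + 15.
Continuing, a = −5 is a root, giving the factor (a + 5) and quotient a² − 4·a + 3.
The remaining quadratic factors as (a − 1)(a − 3).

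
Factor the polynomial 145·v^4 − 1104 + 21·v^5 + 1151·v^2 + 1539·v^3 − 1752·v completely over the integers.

Among the possible rational roots, v = −4/7 is a root, giving the factor (7·v + 4) and quotient 3·v^4 + 19·v^3 + 209·v^2 + 45·v − 276.
Next, v = −4/3 is a root, so (3·v + 4) divides it; the quotient is v^3 + 5·v^2 + 63·v − 69.
Then v = 1 is a root, so (v − 1) is a factor; dividing leaves v^2 + 6·v + 69.
The quadratic v^2 + 6·v + 69 has discriminant −240 < 0 and is irreducible over ℤ.

(3·v + 4)·(7·v + 4)·(v − 1)·(v^2 + 6·v + 69)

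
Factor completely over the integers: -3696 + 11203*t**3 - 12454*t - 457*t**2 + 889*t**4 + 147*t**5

Trying the rational-root candidates, t = -1/3 is a root, giving the factor (3*t + 1) and quotient 49*t**4 + 280*t**3 + 3641*t**2 - 1366*t - 3696.
Continuing, t = 8/7 is a root, so (7*t - 8) is a factor; dividing leaves 7*t**3 + 48*t**2 + 575*t + 462.
Continuing, t = -6/7 is a root, so (7*t + 6) divides it; the quotient is t**2 + 6*t + 77.
The quadratic t**2 + 6*t + 77 has discriminant -272 < 0 and is irreducible over ℤ.

(3*t + 1)*(7*t + 6)*(7*t - 8)*(t**2 + 6*t + 77)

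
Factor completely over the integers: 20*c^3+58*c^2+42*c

2*c*(2*c+3)*(5*c+7)

Pull out the common factor 2*c, then factor the remaining trinomial.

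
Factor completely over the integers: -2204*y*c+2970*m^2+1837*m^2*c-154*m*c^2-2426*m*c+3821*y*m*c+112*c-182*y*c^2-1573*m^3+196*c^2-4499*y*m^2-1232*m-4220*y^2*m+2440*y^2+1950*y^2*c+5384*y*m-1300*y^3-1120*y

Group: 10*y*(-130*y^2-279*y*m+182*y*c+244*y-143*m^2+154*m*c+270*m-196*c-112) + (11*m-c)*(-130*y^2-279*y*m+182*y*c+244*y-143*m^2+154*m*c+270*m-196*c-112); both groups contain (-130*y^2-279*y*m+182*y*c+244*y-143*m^2+154*m*c+270*m-196*c-112), so (10*y+11*m-c) is a factor with cofactor -130*y^2-279*y*m+182*y*c+244*y-143*m^2+154*m*c+270*m-196*c-112.
The cofactor groups again: -130*y^2-279*y*m+182*y*c+244*y-143*m^2+154*m*c+270*m-196*c-112 = -13*y*(10*y+13*m-14*c-8) + (-11*m+14)*(10*y+13*m-14*c-8); both groups contain (10*y+13*m-14*c-8), giving -(13*y+11*m-14)*(10*y+13*m-14*c-8).

-(10*y+13*m-14*c-8)*(10*y+11*m-c)*(13*y+11*m-14)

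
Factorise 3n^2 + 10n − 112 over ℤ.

Need a pair with product 3·(−112) = −336 and sum 10: that's 24 and −14.
Split the middle term: 3n^2 + 24n − 14n − 112 = 3n(n + 8) − 14(n + 8).

(3n − 14)(n + 8)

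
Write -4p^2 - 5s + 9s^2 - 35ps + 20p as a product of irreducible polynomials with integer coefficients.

Group: -4p(p + 9s - 5) + s(p + 9s - 5); both groups contain (p + 9s - 5).

-(4p - s)(p + 9s - 5)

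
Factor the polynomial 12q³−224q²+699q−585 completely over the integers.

By the rational root theorem, q = 15 is a root, so (q−15) divides it; the quotient is 12q²−44q+39.
The remaining quadratic factors as (6q−13)(2q−3).

(2q−3)(6q−13)(q−15)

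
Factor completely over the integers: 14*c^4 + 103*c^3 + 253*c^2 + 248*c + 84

(2*c + 7)*(7*c + 6)*(c + 1)*(c + 2)

Testing divisors of the constant over divisors of the leading coefficient, c = -7/2 is a root, giving the factor (2*c + 7) and quotient 7*c^3 + 27*c^2 + 32*c + 12.
Then c = -2 is a root, giving the factor (c + 2) and quotient 7*c^2 + 13*c + 6.
The remaining quadratic factors as (c + 1)(7*c + 6).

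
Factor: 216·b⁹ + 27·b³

27·b³·(2·b² + 1)·(4·b⁴ − 2·b² + 1)

Factor out 27·b³ first: what remains is 8·b⁶ + 1.
Recognize a sum of cubes with the parts 2·b² and 1.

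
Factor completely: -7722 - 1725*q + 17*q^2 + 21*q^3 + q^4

(q + 11)*(q + 13)*(q + 6)*(q - 9)

Testing divisors of the constant over divisors of the leading coefficient, q = 9 is a root, so (q - 9) is a factor; dividing leaves q^3 + 30*q^2 + 287*q + 858.
Continuing, q = -13 is a root, so (q + 13) divides it; the quotient is q^2 + 17*q + 66.
The remaining quadratic factors as (q + 6)(q + 11).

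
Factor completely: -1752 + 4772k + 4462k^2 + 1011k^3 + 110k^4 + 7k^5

Among the possible rational roots, k = -6 is a root, so (k + 6) is a factor; dividing leaves 7k^4 + 68k^3 + 603k^2 + 844k - 292.
Continuing, k = -2 is a root, giving the factor (k + 2) and quotient 7k^3 + 54k^2 + 495k - 146.
Then k = 2/7 is a root, giving the factor (7k - 2) and quotient k^2 + 8k + 73.
The quadratic k^2 + 8k + 73 has discriminant -228 < 0 and is irreducible over ℤ.

(7k - 2)(k + 2)(k + 6)(k^2 + 8k + 73)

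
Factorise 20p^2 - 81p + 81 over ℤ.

(4p - 9)(5p - 9)

Need a pair with product 20·81 = 1620 and sum -81: that's -36 and -45.
Split the middle term: 20p^2 - 36p - 45p + 81 = 4p(5p - 9) - 9(5p - 9).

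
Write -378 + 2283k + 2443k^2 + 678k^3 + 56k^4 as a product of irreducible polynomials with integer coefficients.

(2k + 9)(4k + 7)(7k - 1)(k + 6)

Among the possible rational roots, k = -7/4 is a root, so (4k + 7) is a factor; dividing leaves 14k^3 + 145k^2 + 357k - 54.
Next, k = -6 is a root, so (k + 6) is a factor; dividing leaves 14k^2 + 61k - 9.
The remaining quadratic factors as (2k + 9)(7k - 1).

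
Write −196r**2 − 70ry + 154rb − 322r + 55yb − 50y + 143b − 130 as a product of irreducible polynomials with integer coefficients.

Group: −14r(14r + 5y + 13) + (11b − 10)(14r + 5y + 13); both groups contain (14r + 5y + 13).

−(14r − 11b + 10)(14r + 5y + 13)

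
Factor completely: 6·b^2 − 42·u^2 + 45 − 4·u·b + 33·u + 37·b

−(6·u − 2·b − 9)·(7·u + 3·b + 5)

Group: −6·u·(7·u + 3·b + 5) + (2·b + 9)·(7·u + 3·b + 5); both groups contain (7·u + 3·b + 5).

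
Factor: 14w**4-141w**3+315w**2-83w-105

Among the possible rational roots, w = 7 is a root, so (w-7) is a factor; dividing leaves 14w**3-43w**2+14w+15.
Then w = -3/7 is a root, so (7w+3) divides it; the quotient is 2w**2-7w+5.
The remaining quadratic factors as (2w-5)(w-1).

(2w-5)(7w+3)(w-1)(w-7)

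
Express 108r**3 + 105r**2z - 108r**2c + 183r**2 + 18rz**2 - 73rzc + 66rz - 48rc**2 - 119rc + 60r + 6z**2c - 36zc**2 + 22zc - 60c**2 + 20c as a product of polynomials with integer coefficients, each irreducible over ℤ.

(9r + 2z - 12c + 4)(4r + 3z + 5)(3r + c)

Group: 4r(27r**2 + 6rz - 27rc + 12r + 2zc - 12c**2 + 4c) + (3z + 5)(27r**2 + 6rz - 27rc + 12r + 2zc - 12c**2 + 4c); both groups contain (27r**2 + 6rz - 27rc + 12r + 2zc - 12c**2 + 4c), so (4r + 3z + 5) is a factor with cofactor 27r**2 + 6rz - 27rc + 12r + 2zc - 12c**2 + 4c.
The cofactor groups again: 27r**2 + 6rz - 27rc + 12r + 2zc - 12c**2 + 4c = 3r(9r + 2z - 12c + 4) + c(9r + 2z - 12c + 4); both groups contain (9r + 2z - 12c + 4), giving (3r + c)(9r + 2z - 12c + 4).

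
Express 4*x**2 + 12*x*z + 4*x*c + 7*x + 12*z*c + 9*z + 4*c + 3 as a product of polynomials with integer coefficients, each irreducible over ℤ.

(4*x + 4*c + 3)*(x + 3*z + 1)

Group: x*(4*x + 4*c + 3) + (3*z + 1)*(4*x + 4*c + 3); both groups contain (4*x + 4*c + 3).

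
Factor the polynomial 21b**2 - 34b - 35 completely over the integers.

Need a pair with product 21·(-35) = -735 and sum -34: that's 15 and -49.
Split the middle term: 21b**2 + 15b - 49b - 35 = 3b(7b + 5) - 7(7b + 5).

(3b - 7)(7b + 5)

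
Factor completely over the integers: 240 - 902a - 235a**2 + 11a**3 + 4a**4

Among the possible rational roots, a = 8 is a root, giving the factor (a - 8) and quotient 4a**3 + 43a**2 + 109a - 30.
Next, a = 1/4 is a root, so (4a - 1) is a factor; dividing leaves a**2 + 11a + 30.
The remaining quadratic factors as (a + 5)(a + 6).

(4a - 1)(a + 5)(a + 6)(a - 8)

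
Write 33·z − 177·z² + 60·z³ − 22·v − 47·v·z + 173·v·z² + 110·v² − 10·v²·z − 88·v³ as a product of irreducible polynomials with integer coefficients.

−(11·v + 4·z − 11)·(2·v − 3·z)·(4·v + 5·z − 1)

Group: 11·v·(−8·v² + 2·v·z + 2·v + 15·z² − 3·z) + (4·z − 11)·(−8·v² + 2·v·z + 2·v + 15·z² − 3·z); both groups contain (−8·v² + 2·v·z + 2·v + 15·z² − 3·z), so (11·v + 4·z − 11) is a factor with cofactor −8·v² + 2·v·z + 2·v + 15·z² − 3·z.
The cofactor groups again: −8·v² + 2·v·z + 2·v + 15·z² − 3·z = −2·v·(4·v + 5·z − 1) + 3·z·(4·v + 5·z − 1); both groups contain (4·v + 5·z − 1), giving −(2·v − 3·z)·(4·v + 5·z − 1).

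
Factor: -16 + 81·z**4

(3·z)⁴ − (2)⁴ = ((3·z)² − (2)²)((3·z)² + (2)²); the first factor splits again, the second (9·z**2 + 4) is irreducible.

(3·z + 2)·(3·z - 2)·(9·z**2 + 4)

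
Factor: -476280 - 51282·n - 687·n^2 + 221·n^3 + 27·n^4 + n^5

(n + 14)·(n + 15)·(n - 12)·(n^2 + 10·n + 189)

Among the possible rational roots, n = -14 is a root, giving the factor (n + 14) and quotient n^4 + 13·n^3 + 39·n^2 - 1233·n - 34020.
Continuing, n = 12 is a root, so (n - 12) is a factor; dividing leaves n^3 + 25·n^2 + 339·n + 2835.
Then n = -15 is a root, so (n + 15) is a factor; dividing leaves n^2 + 10·n + 189.
The quadratic n^2 + 10·n + 189 has discriminant -656 < 0 and is irreducible over ℤ.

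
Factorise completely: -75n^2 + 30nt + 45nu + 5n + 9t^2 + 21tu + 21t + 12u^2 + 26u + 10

-(15n + 3t + 3u + 5)(5n - 3t - 4u - 2)

Group: -15n(5n - 3t - 4u - 2) + (-3t - 3u - 5)(5n - 3t - 4u - 2); both groups contain (5n - 3t - 4u - 2).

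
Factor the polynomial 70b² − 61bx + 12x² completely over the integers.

(10b − 3x)(7b − 4x)

Group: 7b(10b − 3x) − 4x(10b − 3x); both groups contain (10b − 3x).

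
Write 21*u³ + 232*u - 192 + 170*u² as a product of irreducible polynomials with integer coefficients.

Trying the rational-root candidates, u = -8/3 is a root, so (3*u + 8) divides it; the quotient is 7*u² + 38*u - 24.
The remaining quadratic factors as (u + 6)(7*u - 4).

(3*u + 8)*(7*u - 4)*(u + 6)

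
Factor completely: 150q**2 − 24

Factor out 6, leaving 25q**2 − 4, which is a difference of two squares.

6(5q + 2)(5q − 2)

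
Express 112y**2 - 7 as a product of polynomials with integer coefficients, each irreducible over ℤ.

Pull out the common factor 7; 16y**2 - 1 is a difference of squares.

7(4y + 1)(4y - 1)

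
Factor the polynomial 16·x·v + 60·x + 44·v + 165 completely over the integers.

Group as (16·x·v + 60·x) + (44·v + 165) = 4·x·(4·v + 15) + 11·(4·v + 15).
Both groups share the factor (4·v + 15).

(4·v + 15)·(4·x + 11)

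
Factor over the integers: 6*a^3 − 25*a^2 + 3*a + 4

Testing divisors of the constant over divisors of the leading coefficient, a = 4 is a root, so (a − 4) is a factor; dividing leaves 6*a^2 − a − 1.
The remaining quadratic factors as (3*a + 1)(2*a − 1).

(2*a − 1)*(3*a + 1)*(a − 4)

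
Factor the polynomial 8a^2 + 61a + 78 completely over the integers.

(8a + 13)(a + 6)

Need a pair with product 8·78 = 624 and sum 61: that's 48 and 13.
Split the middle term: 8a^2 + 48a + 13a + 78 = 8a(a + 6) + 13(a + 6).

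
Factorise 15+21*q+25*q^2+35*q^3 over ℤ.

(7*q+5)*(5*q^2+3)

Group as (35*q^3+21*q) + (25*q^2+15) = 7*q*(5*q^2+3) + 5*(5*q^2+3).
Both groups share the factor (5*q^2+3).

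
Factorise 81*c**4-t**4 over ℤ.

(3*c+t)*(3*c-t)*(9*c**2+t**2)

Difference of squares twice: with A = 3*c and B = t, A⁴ − B⁴ = (A² − B²)(A² + B²), and A² − B² factors again.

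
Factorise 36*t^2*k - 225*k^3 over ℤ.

Pull out the common factor 9*k; 4*t^2 - 25*k^2 is a difference of squares.

9*k*(2*t - 5*k)*(2*t + 5*k)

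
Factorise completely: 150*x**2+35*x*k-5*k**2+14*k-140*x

(10*x-k)*(15*x+5*k-14)

Group: 15*x*(10*x-k) + (5*k-14)*(10*x-k); both groups contain (10*x-k).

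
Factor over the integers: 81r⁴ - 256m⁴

Write as (9r²)² − (16m²)², then factor 9r² - 16m² once more.

(3r - 4m)(3r + 4m)(9r² + 16m²)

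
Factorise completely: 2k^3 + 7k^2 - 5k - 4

(2k + 1)(k + 4)(k - 1)

Among the possible rational roots, k = -4 is a root, giving the factor (k + 4) and quotient 2k^2 - k - 1.
The remaining quadratic factors as (k - 1)(2k + 1).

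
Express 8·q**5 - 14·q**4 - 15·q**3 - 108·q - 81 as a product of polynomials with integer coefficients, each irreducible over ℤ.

(2·q + 3)·(4·q + 3)·(q - 3)·(q**2 - q + 3)

Trying the rational-root candidates, q = 3 is a root, so (q - 3) is a factor; dividing leaves 8·q**4 + 10·q**3 + 15·q**2 + 45·q + 27.
Next, q = -3/4 is a root, so (4·q + 3) is a factor; dividing leaves 2·q**3 + q**2 + 3·q + 9.
Continuing, q = -3/2 is a root, giving the factor (2·q + 3) and quotient q**2 - q + 3.
The quadratic q**2 - q + 3 has discriminant -11 < 0 and is irreducible over ℤ.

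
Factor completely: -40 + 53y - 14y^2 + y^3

(y - 1)(y - 5)(y - 8)

Testing divisors of the constant over divisors of the leading coefficient, y = 1 is a root, so (y - 1) divides it; the quotient is y^2 - 13y + 40.
The remaining quadratic factors as (y - 5)(y - 8).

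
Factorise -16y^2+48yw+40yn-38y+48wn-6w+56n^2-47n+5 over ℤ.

-(2y-6w-7n+5)(8y+8n-1)

Group: -2y(8y+8n-1) + (6w+7n-5)(8y+8n-1); both groups contain (8y+8n-1).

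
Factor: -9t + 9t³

Every term has a factor of 9t. Then t² - 1 = (t)² − (1)².

9t(t + 1)(t - 1)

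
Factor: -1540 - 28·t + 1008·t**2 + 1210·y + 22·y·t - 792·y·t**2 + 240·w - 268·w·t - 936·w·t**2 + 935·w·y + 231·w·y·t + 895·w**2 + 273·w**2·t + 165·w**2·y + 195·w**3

(5·w - 8·t + 10)·(13·w + 11·y - 14)·(3·w + 9·t + 11)

Group: 5·w·(39·w**2 + 33·w·y + 117·w·t + 101·w + 99·y·t + 121·y - 126·t - 154) + (-8·t + 10)·(39·w**2 + 33·w·y + 117·w·t + 101·w + 99·y·t + 121·y - 126·t - 154); both groups contain (39·w**2 + 33·w·y + 117·w·t + 101·w + 99·y·t + 121·y - 126·t - 154), so (5·w - 8·t + 10) is a factor with cofactor 39·w**2 + 33·w·y + 117·w·t + 101·w + 99·y·t + 121·y - 126·t - 154.
The cofactor groups again: 39·w**2 + 33·w·y + 117·w·t + 101·w + 99·y·t + 121·y - 126·t - 154 = 3·w·(13·w + 11·y - 14) + (9·t + 11)·(13·w + 11·y - 14); both groups contain (13·w + 11·y - 14), giving (3·w + 9·t + 11)·(13·w + 11·y - 14).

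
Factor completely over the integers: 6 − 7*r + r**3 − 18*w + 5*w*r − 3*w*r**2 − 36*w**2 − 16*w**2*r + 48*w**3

(3*w − r − 3)*(4*w − r + 2)*(4*w + r − 1)

Group: 4*w*(12*w**2 − w*r − 15*w − r**2 − 2*r + 3) + (−r + 2)*(12*w**2 − w*r − 15*w − r**2 − 2*r + 3); both groups contain (12*w**2 − w*r − 15*w − r**2 − 2*r + 3), so (4*w − r + 2) is a factor with cofactor 12*w**2 − w*r − 15*w − r**2 − 2*r + 3.
The cofactor groups again: 12*w**2 − w*r − 15*w − r**2 − 2*r + 3 = 3*w*(4*w + r − 1) + (−r − 3)*(4*w + r − 1); both groups contain (4*w + r − 1), giving (3*w − r − 3)*(4*w + r − 1).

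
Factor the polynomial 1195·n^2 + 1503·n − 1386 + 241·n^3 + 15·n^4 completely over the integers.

By the rational root theorem, n = 3/5 is a root, giving the factor (5·n − 3) and quotient 3·n^3 + 50·n^2 + 269·n + 462.
Continuing, n = −6 is a root, giving the factor (n + 6) and quotient 3·n^2 + 32·n + 77.
The remaining quadratic factors as (3·n + 11)(n + 7).

(3·n + 11)·(5·n − 3)·(n + 6)·(n + 7)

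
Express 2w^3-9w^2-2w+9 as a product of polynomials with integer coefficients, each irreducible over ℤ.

(2w-9)(w+1)(w-1)

Group as (2w^3-2w) + (-9w^2+9) = 2w(w^2-1) - 9(w^2-1).
Both groups share the factor (w^2-1).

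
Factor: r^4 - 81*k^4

(r - 3*k)*(r + 3*k)*(r^2 + 9*k^2)

Write as (r^2)² − (9*k^2)², then factor r^2 - 9*k^2 once more.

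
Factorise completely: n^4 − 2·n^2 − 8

(n + 2)·(n − 2)·(n^2 + 2)

Substitute u = n^2 to get a quadratic in u, then factor.
n^2 + 2 is irreducible over ℤ (always positive, so no real roots).
n^2 − 4 is a difference of squares.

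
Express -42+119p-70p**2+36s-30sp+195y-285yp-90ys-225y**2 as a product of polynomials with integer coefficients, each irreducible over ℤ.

Group: -15y(15y+5p-6) + (-6s-14p+7)(15y+5p-6); both groups contain (15y+5p-6).

-(15y+6s+14p-7)(15y+5p-6)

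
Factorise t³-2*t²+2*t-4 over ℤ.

Group as (t³+2*t) + (-2*t²-4) = t*(t²+2) - 2*(t²+2).
Both groups share the factor (t²+2).

(t-2)*(t²+2)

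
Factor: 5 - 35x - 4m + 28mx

Group as (28mx - 4m) + (-35x + 5) = 4m(7x - 1) - 5(7x - 1).
Both groups share the factor (7x - 1).

(4m - 5)(7x - 1)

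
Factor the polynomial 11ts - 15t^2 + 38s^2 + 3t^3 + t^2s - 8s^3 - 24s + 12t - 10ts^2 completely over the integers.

(t - 2s)(3t + 4s - 3)(t + s - 4)

Group: 3t(t^2 - ts - 4t - 2s^2 + 8s) + (4s - 3)(t^2 - ts - 4t - 2s^2 + 8s); both groups contain (t^2 - ts - 4t - 2s^2 + 8s), so (3t + 4s - 3) is a factor with cofactor t^2 - ts - 4t - 2s^2 + 8s.
The cofactor groups again: t^2 - ts - 4t - 2s^2 + 8s = t(t + s - 4) - 2s(t + s - 4); both groups contain (t + s - 4), giving (t - 2s)(t + s - 4).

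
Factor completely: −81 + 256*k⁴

Write as (16*k²)² − (9)², then factor 16*k² − 9 once more.

(4*k + 3)*(4*k − 3)*(16*k² + 9)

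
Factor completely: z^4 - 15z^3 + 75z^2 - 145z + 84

Trying the rational-root candidates, z = 7 is a root, giving the factor (z - 7) and quotient z^3 - 8z^2 + 19z - 12.
Next, z = 1 is a root, so (z - 1) is a factor; dividing leaves z^2 - 7z + 12.
The remaining quadratic factors as (z - 3)(z - 4).

(z - 1)(z - 3)(z - 4)(z - 7)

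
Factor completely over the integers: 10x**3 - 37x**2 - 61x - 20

Among the possible rational roots, x = -1/2 is a root, giving the factor (2x + 1) and quotient 5x**2 - 21x - 20.
The remaining quadratic factors as (5x + 4)(x - 5).

(2x + 1)(5x + 4)(x - 5)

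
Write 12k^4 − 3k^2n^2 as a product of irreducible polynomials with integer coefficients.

Pull out the common factor 3k^2; 4k^2 − n^2 is a difference of squares.

3k^2(2k + n)(2k − n)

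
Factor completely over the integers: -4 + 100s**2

Pull out the common factor 4; 25s**2 - 1 is a difference of squares.

4(5s + 1)(5s - 1)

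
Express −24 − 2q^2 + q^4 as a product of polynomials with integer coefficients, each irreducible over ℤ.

Substitute u = q^2 to get a quadratic in u, then factor.
q^2 + 4 is irreducible over ℤ (sum of squares).
q^2 − 6 is irreducible over ℤ (6 is not a perfect square).

(q^2 + 4)(q^2 − 6)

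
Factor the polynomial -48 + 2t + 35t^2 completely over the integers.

Need a pair with product 35·(-48) = -1680 and sum 2: that's -40 and 42.
Split the middle term: 35t^2 - 40t + 42t - 48 = 5t(7t - 8) + 6(7t - 8).

(5t + 6)(7t - 8)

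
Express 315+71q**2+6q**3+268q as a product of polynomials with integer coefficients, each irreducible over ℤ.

Among the possible rational roots, q = -9/2 is a root, so (2q+9) is a factor; dividing leaves 3q**2+22q+35.
The remaining quadratic factors as (q+5)(3q+7).

(2q+9)(3q+7)(q+5)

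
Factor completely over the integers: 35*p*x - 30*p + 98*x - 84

(5*p + 14)*(7*x - 6)

Group as (35*p*x - 30*p) + (98*x - 84) = 5*p*(7*x - 6) + 14*(7*x - 6).
Both groups share the factor (7*x - 6).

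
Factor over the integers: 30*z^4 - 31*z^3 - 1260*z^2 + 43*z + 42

(5*z - 1)*(6*z + 1)*(z + 6)*(z - 7)

By the rational root theorem, z = -6 is a root, so (z + 6) divides it; the quotient is 30*z^3 - 211*z^2 + 6*z + 7.
Next, z = 7 is a root, giving the factor (z - 7) and quotient 30*z^2 - z - 1.
The remaining quadratic factors as (6*z + 1)(5*z - 1).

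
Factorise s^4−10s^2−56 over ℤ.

Substitute u = s^2 to get a quadratic in u, then factor.
s^2+4 is irreducible over ℤ (sum of squares).
s^2−14 is irreducible over ℤ (14 is not a perfect square).

(s^2+4)(s^2−14)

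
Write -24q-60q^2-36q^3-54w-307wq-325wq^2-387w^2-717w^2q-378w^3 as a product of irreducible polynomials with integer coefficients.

-(9w+4q)(7w+9q+6)(6w+q+1)

Group: 7w(-54w^2-33wq-9w-4q^2-4q) + (9q+6)(-54w^2-33wq-9w-4q^2-4q); both groups contain (-54w^2-33wq-9w-4q^2-4q), so (7w+9q+6) is a factor with cofactor -54w^2-33wq-9w-4q^2-4q.
The cofactor groups again: -54w^2-33wq-9w-4q^2-4q = -6w(9w+4q) + (-q-1)(9w+4q); both groups contain (9w+4q), giving -(6w+q+1)(9w+4q).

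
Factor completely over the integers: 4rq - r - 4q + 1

(4q - 1)(r - 1)

Group as (4rq - r) + (-4q + 1) = r(4q - 1) - (4q - 1).
Both groups share the factor (4q - 1).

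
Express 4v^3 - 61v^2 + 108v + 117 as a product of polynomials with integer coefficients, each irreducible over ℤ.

Trying the rational-root candidates, v = -3/4 is a root, so (4v + 3) is a factor; dividing leaves v^2 - 16v + 39.
The remaining quadratic factors as (v - 3)(v - 13).

(4v + 3)(v - 13)(v - 3)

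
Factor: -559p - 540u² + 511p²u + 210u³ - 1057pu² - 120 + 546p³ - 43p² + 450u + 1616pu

(13p - 3u + 3)(6p - 5u + 5)(7p + 14u - 8)

Group: 7p(78p² - 83pu + 83p + 15u² - 30u + 15) + (14u - 8)(78p² - 83pu + 83p + 15u² - 30u + 15); both groups contain (78p² - 83pu + 83p + 15u² - 30u + 15), so (7p + 14u - 8) is a factor with cofactor 78p² - 83pu + 83p + 15u² - 30u + 15.
The cofactor groups again: 78p² - 83pu + 83p + 15u² - 30u + 15 = 13p(6p - 5u + 5) + (-3u + 3)(6p - 5u + 5); both groups contain (6p - 5u + 5), giving (13p - 3u + 3)(6p - 5u + 5).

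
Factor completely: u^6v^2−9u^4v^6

u^4v^2(u+3v^2)(u−3v^2)

Factor out u^4v^2 first: what remains is u^2−9v^4.
Recognize a difference of squares with the parts u and 3v^2.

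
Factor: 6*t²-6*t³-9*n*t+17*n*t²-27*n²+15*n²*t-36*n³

Group: 3*n*(-12*n²+13*n*t-9*n-3*t²+3*t) + 2*t*(-12*n²+13*n*t-9*n-3*t²+3*t); both groups contain (-12*n²+13*n*t-9*n-3*t²+3*t), so (3*n+2*t) is a factor with cofactor -12*n²+13*n*t-9*n-3*t²+3*t.
The cofactor groups again: -12*n²+13*n*t-9*n-3*t²+3*t = -3*n*(4*n-3*t+3) + t*(4*n-3*t+3); both groups contain (4*n-3*t+3), giving -(3*n-t)*(4*n-3*t+3).

-(3*n+2*t)*(3*n-t)*(4*n-3*t+3)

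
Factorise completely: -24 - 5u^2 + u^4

Substitute w = u^2 to get a quadratic in w, then factor.
u^2 + 3 is irreducible over ℤ (always positive, so no real roots).
u^2 - 8 is irreducible over ℤ (8 is not a perfect square).

(u^2 + 3)(u^2 - 8)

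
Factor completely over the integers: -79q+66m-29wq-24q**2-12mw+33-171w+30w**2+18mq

Group: -2w(6m-15w-8q+3) + (3q+11)(6m-15w-8q+3); both groups contain (6m-15w-8q+3).

-(2w-3q-11)(6m-15w-8q+3)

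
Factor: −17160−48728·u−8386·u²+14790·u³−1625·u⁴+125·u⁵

(5·u+2)·(5·u+6)·(5·u−13)·(u²−12·u+110)

Testing divisors of the constant over divisors of the leading coefficient, u = −6/5 is a root, so (5·u+6) is a factor; dividing leaves 25·u⁴−355·u³+3384·u²−5738·u−2860.
Next, u = 13/5 is a root, so (5·u−13) is a factor; dividing leaves 5·u³−58·u²+526·u+220.
Then u = −2/5 is a root, so (5·u+2) divides it; the quotient is u²−12·u+110.
The quadratic u²−12·u+110 has discriminant −296 < 0 and is irreducible over ℤ.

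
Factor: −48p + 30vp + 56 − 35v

Group as (30vp − 35v) + (−48p + 56) = 5v(6p − 7) − 8(6p − 7).
Both groups share the factor (6p − 7).

(5v − 8)(6p − 7)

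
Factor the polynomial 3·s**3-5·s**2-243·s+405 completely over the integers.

Trying the rational-root candidates, s = -9 is a root, so (s+9) is a factor; dividing leaves 3·s**2-32·s+45.
The remaining quadratic factors as (s-9)(3·s-5).

(3·s-5)·(s+9)·(s-9)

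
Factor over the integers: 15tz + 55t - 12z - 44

Group as (15tz + 55t) + (-12z - 44) = 5t(3z + 11) - 4(3z + 11).
Both groups share the factor (3z + 11).

(3z + 11)(5t - 4)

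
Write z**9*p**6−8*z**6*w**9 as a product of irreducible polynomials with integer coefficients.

Pull out the common factor z**6, leaving z**3*p**6−8*w**9.
Recognize a difference of cubes with the parts z*p**2 and 2*w**3.

z**6*(z*p**2−2*w**3)*(z**2*p**4+2*z*w**3*p**2+4*w**6)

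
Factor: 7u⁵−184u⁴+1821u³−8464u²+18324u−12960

(7u−9)(u−8)(u−9)(u²−8u+20)

Testing divisors of the constant over divisors of the leading coefficient, u = 8 is a root, so (u−8) divides it; the quotient is 7u⁴−128u³+797u²−2088u+1620.
Next, u = 9 is a root, giving the factor (u−9) and quotient 7u³−65u²+212u−180.
Then u = 9/7 is a root, giving the factor (7u−9) and quotient u²−8u+20.
The quadratic u²−8u+20 has discriminant −16 < 0 and is irreducible over ℤ.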